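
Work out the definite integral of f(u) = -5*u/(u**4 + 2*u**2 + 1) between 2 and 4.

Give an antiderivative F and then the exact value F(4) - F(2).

Antiderivative: F(u) = 5/(2*u**2 + 2); value = -6/17

The substitution w = u**2/2 + 1/2 works: f is exactly (dF/dw)*(dw/du) for that inner function.
F(u) = 5/(2*u**2 + 2) is an antiderivative of f.
Check: d/du[5/(2*u**2 + 2)] = -5*u/(u**4 + 2*u**2 + 1) = f(u).
F(4) = 5/34; F(2) = 1/2.
Integral = F(4) - F(2) = -6/17.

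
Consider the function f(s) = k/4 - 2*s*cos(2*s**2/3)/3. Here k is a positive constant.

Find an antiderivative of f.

An antiderivative is F(s) = k*s/4 - sin(2*s**2/3)/2.

Recover f(s) by differentiating a candidate F(s); any mismatch rules it out.
Check: d/ds[k*s/4 - sin(2*s**2/3)/2] = k/4 - 2*s*cos(2*s**2/3)/3 = f(s).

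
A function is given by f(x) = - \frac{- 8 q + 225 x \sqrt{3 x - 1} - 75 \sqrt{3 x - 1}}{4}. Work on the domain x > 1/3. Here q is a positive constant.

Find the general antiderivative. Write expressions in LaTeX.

F(x) = \frac{4 q x - 5 \left(3 x - 1\right)^{\frac{5}{2}}}{2} + C

An antiderivative F(x) passes only if d/dx[F] lands on f(x) exactly.
Check: d/dx[\frac{4 q x - 5 \left(3 x - 1\right)^{\frac{5}{2}}}{2}] = 2 q - \frac{225 x \sqrt{3 x - 1}}{4} + \frac{75 \sqrt{3 x - 1}}{4}, which equals f(x).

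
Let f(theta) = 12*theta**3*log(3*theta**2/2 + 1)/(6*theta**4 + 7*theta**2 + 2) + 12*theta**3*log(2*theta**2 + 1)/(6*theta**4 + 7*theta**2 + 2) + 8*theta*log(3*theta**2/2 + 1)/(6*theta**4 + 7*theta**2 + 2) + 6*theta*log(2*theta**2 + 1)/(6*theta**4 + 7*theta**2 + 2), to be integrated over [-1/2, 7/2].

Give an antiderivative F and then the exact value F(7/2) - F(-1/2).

Antiderivative: F(theta) = log(3*theta**2/2 + 1)*log(2*theta**2 + 1); value = -log(11/8)*log(3/2) + log(155/8)*log(51/2)

Recognize the product-rule pattern: f = u'v + uv' with u = log(2*theta**2 + 1), v = log(3*theta**2/2 + 1), so integration by parts undoes it.
F(theta) = log(3*theta**2/2 + 1)*log(2*theta**2 + 1) is an antiderivative of f.
Check: d/dtheta[log(3*theta**2/2 + 1)*log(2*theta**2 + 1)] = (12*theta**3*log(3*theta**2/2 + 1) + 12*theta**3*log(2*theta**2 + 1) + 8*theta*log(3*theta**2/2 + 1) + 6*theta*log(2*theta**2 + 1))/(6*theta**4 + 7*theta**2 + 2), which equals f(theta).
F(7/2) = log(155/8)*log(51/2); F(-1/2) = log(11/8)*log(3/2).
Integral = F(7/2) - F(-1/2) = -log(11/8)*log(3/2) + log(155/8)*log(51/2).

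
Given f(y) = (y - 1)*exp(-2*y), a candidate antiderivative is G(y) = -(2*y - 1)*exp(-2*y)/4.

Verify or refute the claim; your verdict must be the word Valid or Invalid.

d/dy[G] = (y - 1)*exp(-2*y)
This equals f(y) exactly, so the claim holds.

Valid - the claim checks out under differentiation.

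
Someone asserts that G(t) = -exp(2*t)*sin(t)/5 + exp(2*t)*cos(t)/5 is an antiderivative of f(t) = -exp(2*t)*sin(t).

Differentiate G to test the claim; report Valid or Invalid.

d/dt[G] = -3*exp(2*t)*sin(t)/5 + exp(2*t)*cos(t)/5
d/dt[G] - f(t) = 2*exp(2*t)*sin(t)/5 + exp(2*t)*cos(t)/5 != 0.

Invalid: d/dt[G] - f = 2*exp(2*t)*sin(t)/5 + exp(2*t)*cos(t)/5, which is not 0.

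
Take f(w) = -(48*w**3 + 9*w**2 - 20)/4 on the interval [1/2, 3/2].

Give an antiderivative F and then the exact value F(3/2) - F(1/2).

Antiderivative: F(w) = -(12*w**4 + 3*w**3 - 20*w + 2)/4; value = -199/16

Check any antiderivative F(w) by computing F'(w) and comparing it with f(w).
F(w) = -(12*w**4 + 3*w**3 - 20*w + 2)/4 is an antiderivative of f.
Check: d/dw[-(12*w**4 + 3*w**3 - 20*w + 2)/4] = -12*w**3 - 9*w**2/4 + 5, which equals f(w).
F(3/2) = -343/32; F(1/2) = 55/32.
Integral = F(3/2) - F(1/2) = -199/16.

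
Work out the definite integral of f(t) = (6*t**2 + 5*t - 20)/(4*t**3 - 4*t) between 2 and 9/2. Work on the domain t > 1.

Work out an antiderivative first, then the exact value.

The denominator factors as 4*t*(t - 1)*(t + 1); partial fractions split f into directly integrable pieces: -19/(8*(t + 1)) - 9/(8*(t - 1)) + 5/t.
F(t) = (40*log(t) - 9*log(t - 1) - 19*log(t + 1))/8 is an antiderivative of f.
Check: d/dt[(40*log(t) - 9*log(t - 1) - 19*log(t + 1))/8] = (6*t**2 + 5*t - 20)/(4*t**3 - 4*t) = f(t).
F(9/2) = -19*log(11/2)/8 - 9*log(7/2)/8 + 5*log(9/2); F(2) = -19*log(3)/8 + 5*log(2).
Integral = F(9/2) - F(2) = -19*log(11/2)/8 - 5*log(2) - 9*log(7/2)/8 + 19*log(3)/8 + 5*log(9/2).

Antiderivative: F(t) = (40*log(t) - 9*log(t - 1) - 19*log(t + 1))/8; value = -19*log(11/2)/8 - 5*log(2) - 9*log(7/2)/8 + 19*log(3)/8 + 5*log(9/2)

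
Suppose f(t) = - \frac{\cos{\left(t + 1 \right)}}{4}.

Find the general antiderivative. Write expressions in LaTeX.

Recover f(t) by differentiating a candidate F(t); any mismatch rules it out.
Check: d/dt[- \frac{\sin{\left(t + 1 \right)}}{4}] = - \frac{\cos{\left(t + 1 \right)}}{4} = f(t).

F(t) = - \frac{\sin{\left(t + 1 \right)}}{4} + C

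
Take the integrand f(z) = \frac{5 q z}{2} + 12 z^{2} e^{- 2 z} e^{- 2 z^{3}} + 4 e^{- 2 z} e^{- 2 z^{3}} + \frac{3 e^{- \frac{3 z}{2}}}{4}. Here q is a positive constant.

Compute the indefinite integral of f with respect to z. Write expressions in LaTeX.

F(z) = \frac{\left(5 q z^{2} e^{\frac{3 z}{2}} - 8 e^{\frac{3 z}{2}} e^{- 2 z^{3} - 2 z} - 2\right) e^{- \frac{3 z}{2}}}{4} + C

Integrate term by term and add the pieces.
Check: d/dz[\frac{\left(5 q z^{2} e^{\frac{3 z}{2}} - 8 e^{\frac{3 z}{2}} e^{- 2 z^{3} - 2 z} - 2\right) e^{- \frac{3 z}{2}}}{4}] = \frac{\left(10 q z e^{\frac{11 z}{2}} e^{2 z^{3}} + 48 z^{2} e^{\frac{7 z}{2}} + 16 e^{\frac{7 z}{2}} + 3 e^{4 z} e^{2 z^{3}}\right) e^{- \frac{11 z}{2}} e^{- 2 z^{3}}}{4}, which equals f(z).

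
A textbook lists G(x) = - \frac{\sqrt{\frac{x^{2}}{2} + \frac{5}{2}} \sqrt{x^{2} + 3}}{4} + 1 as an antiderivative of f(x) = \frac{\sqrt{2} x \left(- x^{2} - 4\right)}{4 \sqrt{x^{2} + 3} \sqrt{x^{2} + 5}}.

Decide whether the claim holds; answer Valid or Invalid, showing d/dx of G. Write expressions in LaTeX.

Valid. The derivative of G reproduces f.

d/dx[G] = \frac{- \sqrt{2} x^{3} - 4 \sqrt{2} x}{4 \sqrt{x^{2} + 3} \sqrt{x^{2} + 5}}
This equals f(x) exactly, so the claim holds.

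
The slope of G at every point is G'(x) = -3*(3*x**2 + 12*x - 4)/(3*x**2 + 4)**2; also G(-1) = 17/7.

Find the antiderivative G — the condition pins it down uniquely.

G(x) = (6*x**2 + 3*x + 14)/(3*x**2 + 4)

Recognize the product-rule pattern: G'(x) = u'v + uv' with u = 1/(x**2 + 4/3), v = x + 2, so integration by parts undoes it.
A general antiderivative is (x + 2)/(x**2 + 4/3) + C.
The condition gives C = 17/7 - (3/7) = 2.
So G(x) = (6*x**2 + 3*x + 14)/(3*x**2 + 4).
Check: d/dx[(6*x**2 + 3*x + 14)/(3*x**2 + 4)] = (-9*x**2 - 36*x + 12)/(9*x**4 + 24*x**2 + 16), which equals G'(x).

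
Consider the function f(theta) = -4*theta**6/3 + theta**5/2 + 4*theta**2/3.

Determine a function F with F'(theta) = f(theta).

The integrand splits into summands that can be handled one at a time.
Check: d/dtheta[-theta**3*(48*theta**4 - 21*theta**3 - 112)/252] = -4*theta**6/3 + theta**5/2 + 4*theta**2/3 = f(theta).

An antiderivative is F(theta) = -theta**3*(48*theta**4 - 21*theta**3 - 112)/252.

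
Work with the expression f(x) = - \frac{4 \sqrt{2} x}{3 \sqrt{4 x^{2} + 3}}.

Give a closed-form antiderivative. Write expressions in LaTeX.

The substitution u = 2 x^{2} + \frac{3}{2} works: f is exactly (dF/du)*(du/dx) for that inner function.
Check: d/dx[- \frac{\sqrt{2} \sqrt{4 x^{2} + 3}}{3}] = - \frac{4 \sqrt{2} x}{3 \sqrt{4 x^{2} + 3}} = f(x).

An antiderivative is F(x) = - \frac{\sqrt{2} \sqrt{4 x^{2} + 3}}{3}.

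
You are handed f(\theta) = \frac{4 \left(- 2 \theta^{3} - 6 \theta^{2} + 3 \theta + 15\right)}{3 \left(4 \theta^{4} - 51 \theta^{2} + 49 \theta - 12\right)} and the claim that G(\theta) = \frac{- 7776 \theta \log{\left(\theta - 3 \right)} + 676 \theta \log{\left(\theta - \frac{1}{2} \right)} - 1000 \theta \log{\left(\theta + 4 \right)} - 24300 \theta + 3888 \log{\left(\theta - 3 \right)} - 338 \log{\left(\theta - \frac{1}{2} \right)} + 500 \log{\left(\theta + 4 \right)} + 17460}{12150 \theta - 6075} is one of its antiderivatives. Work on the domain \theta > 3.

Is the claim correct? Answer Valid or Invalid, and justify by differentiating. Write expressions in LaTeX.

Valid - differentiating G returns exactly f.

d/d\theta[G] = \frac{- 8 \theta^{3} - 24 \theta^{2} + 12 \theta + 60}{12 \theta^{4} - 153 \theta^{2} + 147 \theta - 36}
This equals f(\theta) exactly, so the claim holds.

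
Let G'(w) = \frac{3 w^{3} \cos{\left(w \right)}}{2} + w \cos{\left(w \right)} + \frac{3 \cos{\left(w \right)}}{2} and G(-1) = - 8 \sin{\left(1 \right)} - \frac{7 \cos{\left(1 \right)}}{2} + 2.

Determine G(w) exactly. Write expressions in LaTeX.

Integrate term by term and add the pieces.
A general antiderivative is \frac{3 w^{3} \sin{\left(w \right)}}{2} + \frac{9 w^{2} \cos{\left(w \right)}}{2} - 8 w \sin{\left(w \right)} + \frac{3 \sin{\left(w \right)}}{2} - 8 \cos{\left(w \right)} + C.
The condition gives C = - 8 \sin{\left(1 \right)} - \frac{7 \cos{\left(1 \right)}}{2} + 2 - (- 8 \sin{\left(1 \right)} - \frac{7 \cos{\left(1 \right)}}{2}) = 2.
So G(w) = \frac{3 w^{3} \sin{\left(w \right)} + 9 w^{2} \cos{\left(w \right)} - 16 w \sin{\left(w \right)} + 3 \sin{\left(w \right)} - 16 \cos{\left(w \right)} + 4}{2}.
Check: d/dw[\frac{3 w^{3} \sin{\left(w \right)} + 9 w^{2} \cos{\left(w \right)} - 16 w \sin{\left(w \right)} + 3 \sin{\left(w \right)} - 16 \cos{\left(w \right)} + 4}{2}] = \frac{3 w^{3} \cos{\left(w \right)}}{2} + w \cos{\left(w \right)} + \frac{3 \cos{\left(w \right)}}{2} = G'(w).

G(w) = \frac{3 w^{3} \sin{\left(w \right)} + 9 w^{2} \cos{\left(w \right)} - 16 w \sin{\left(w \right)} + 3 \sin{\left(w \right)} - 16 \cos{\left(w \right)} + 4}{2}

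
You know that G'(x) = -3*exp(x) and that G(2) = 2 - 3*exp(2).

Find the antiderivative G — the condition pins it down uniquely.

G(x) = 2 - 3*exp(x)

Differentiate the proposed G(x) back; it has to land on the given G'(x).
A general antiderivative is -3*exp(x) + C.
The condition gives C = 2 - 3*exp(2) - (-3*exp(2)) = 2.
So G(x) = 2 - 3*exp(x).
Check: d/dx[2 - 3*exp(x)] = -3*exp(x) = G'(x).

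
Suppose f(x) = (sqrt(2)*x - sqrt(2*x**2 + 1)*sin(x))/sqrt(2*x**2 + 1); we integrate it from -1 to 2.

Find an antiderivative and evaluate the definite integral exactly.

A first test for any F(x): its x-derivative must equal f(x) identically.
F(x) = (sqrt(2)*sqrt(2*x**2 + 1) + 2*cos(x))/2 is an antiderivative of f.
Check: d/dx[(sqrt(2)*sqrt(2*x**2 + 1) + 2*cos(x))/2] = (sqrt(2)*x - sqrt(2*x**2 + 1)*sin(x))/sqrt(2*x**2 + 1) = f(x).
F(2) = cos(2) + 3*sqrt(2)/2; F(-1) = cos(1) + sqrt(6)/2.
Integral = F(2) - F(-1) = -sqrt(6)/2 - cos(1) + cos(2) + 3*sqrt(2)/2.

Antiderivative: F(x) = (sqrt(2)*sqrt(2*x**2 + 1) + 2*cos(x))/2; value = -sqrt(6)/2 - cos(1) + cos(2) + 3*sqrt(2)/2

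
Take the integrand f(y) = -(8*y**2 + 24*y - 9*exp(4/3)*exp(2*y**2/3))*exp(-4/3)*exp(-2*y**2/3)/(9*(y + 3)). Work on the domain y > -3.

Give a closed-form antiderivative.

A candidate is checked by its d/dy: the result must match f(y).
Check: d/dy[2*exp(-2*y**2/3 - 4/3)/3 + log(y/2 + 3/2)] = (-8*y**2 - 24*y + 9*exp(4/3)*exp(2*y**2/3))/(9*y*exp(4/3)*exp(2*y**2/3) + 27*exp(4/3)*exp(2*y**2/3)), which equals f(y).

An antiderivative is F(y) = 2*exp(-2*y**2/3 - 4/3)/3 + log(y/2 + 3/2).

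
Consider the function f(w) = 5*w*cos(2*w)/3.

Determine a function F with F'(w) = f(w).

Check any antiderivative F(w) by computing F'(w) and comparing it with f(w).
Check: d/dw[5*(2*w*sin(2*w) + cos(2*w))/12] = 5*w*cos(2*w)/3 = f(w).

An antiderivative is F(w) = 5*(2*w*sin(2*w) + cos(2*w))/12.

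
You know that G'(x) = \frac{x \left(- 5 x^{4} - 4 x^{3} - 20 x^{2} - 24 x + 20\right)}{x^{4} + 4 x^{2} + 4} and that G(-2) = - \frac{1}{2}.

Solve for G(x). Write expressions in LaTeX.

G'(x) has the shape u'v + uv' for u = - \frac{1}{2 \left(\frac{x^{2}}{2} + 1\right)} and v = \frac{5 x^{4}}{2} + 4 x^{3} - \frac{5 x^{2}}{2} + 5 — it is the derivative of the product u*v.
A general antiderivative is - \frac{\frac{5 x^{4}}{2} + 4 x^{3} - \frac{5 x^{2}}{2} + 5}{2 \left(\frac{x^{2}}{2} + 1\right)} + C.
The condition gives C = - \frac{1}{2} - (- \frac{1}{2}) = 0.
So G(x) = - \frac{5 x^{4}}{2 x^{2} + 4} - \frac{4 x^{3}}{x^{2} + 2} + \frac{5 x^{2}}{2 x^{2} + 4} - \frac{5}{x^{2} + 2}.
Check: d/dx[- \frac{5 x^{4}}{2 x^{2} + 4} - \frac{4 x^{3}}{x^{2} + 2} + \frac{5 x^{2}}{2 x^{2} + 4} - \frac{5}{x^{2} + 2}] = \frac{- 5 x^{5} - 4 x^{4} - 20 x^{3} - 24 x^{2} + 20 x}{x^{4} + 4 x^{2} + 4}, which equals G'(x).

G(x) = - \frac{5 x^{4}}{2 x^{2} + 4} - \frac{4 x^{3}}{x^{2} + 2} + \frac{5 x^{2}}{2 x^{2} + 4} - \frac{5}{x^{2} + 2}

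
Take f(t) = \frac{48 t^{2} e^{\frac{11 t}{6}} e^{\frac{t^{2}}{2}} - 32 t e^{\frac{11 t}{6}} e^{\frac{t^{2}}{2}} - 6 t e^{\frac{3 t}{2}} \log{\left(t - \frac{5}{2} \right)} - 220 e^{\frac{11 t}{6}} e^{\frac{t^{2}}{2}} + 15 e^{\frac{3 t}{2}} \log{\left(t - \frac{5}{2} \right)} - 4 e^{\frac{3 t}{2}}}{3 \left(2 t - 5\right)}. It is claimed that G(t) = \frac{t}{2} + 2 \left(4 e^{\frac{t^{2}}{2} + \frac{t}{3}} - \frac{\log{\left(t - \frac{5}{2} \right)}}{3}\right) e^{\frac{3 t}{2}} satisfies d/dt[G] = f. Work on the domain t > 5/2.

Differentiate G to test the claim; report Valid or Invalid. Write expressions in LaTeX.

d/dt[G] = \frac{96 t^{2} e^{\frac{11 t}{6}} e^{\frac{t^{2}}{2}} - 64 t e^{\frac{11 t}{6}} e^{\frac{t^{2}}{2}} - 12 t e^{\frac{3 t}{2}} \log{\left(t - \frac{5}{2} \right)} + 6 t - 440 e^{\frac{11 t}{6}} e^{\frac{t^{2}}{2}} + 30 e^{\frac{3 t}{2}} \log{\left(t - \frac{5}{2} \right)} - 8 e^{\frac{3 t}{2}} - 15}{12 t - 30}
d/dt[G] - f(t) = \frac{1}{2} != 0.

Invalid: d/dt[G] - f = \frac{1}{2}, which is not 0.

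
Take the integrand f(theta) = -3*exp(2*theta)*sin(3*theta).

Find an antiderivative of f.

An antiderivative is F(theta) = 3*(-2*sin(3*theta) + 3*cos(3*theta))*exp(2*theta)/13.

For F(theta) to be correct the identity F'(theta) - f(theta) = 0 must hold.
Check: d/dtheta[3*(-2*sin(3*theta) + 3*cos(3*theta))*exp(2*theta)/13] = -3*exp(2*theta)*sin(3*theta) = f(theta).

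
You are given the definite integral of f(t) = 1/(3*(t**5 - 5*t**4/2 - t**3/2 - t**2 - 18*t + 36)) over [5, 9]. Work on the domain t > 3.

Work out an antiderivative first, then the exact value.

The denominator factors as 3*(t - 3)*(t + 2)*(2*t - 3)*(t**2 + 4); partial fractions split f into directly integrable pieces: (17*t + 38)/(3900*(t**2 + 4)) - 32/(1575*(2*t - 3)) + 1/(420*(t + 2)) + 2/(585*(t - 3)).
F(t) = 2*log(t - 3)/585 - 16*log(t - 3/2)/1575 + log(t + 2)/420 + 17*log(t**2 + 4)/7800 + 19*atan(t/2)/3900 is an antiderivative of f.
Check: d/dt[2*log(t - 3)/585 - 16*log(t - 3/2)/1575 + log(t + 2)/420 + 17*log(t**2 + 4)/7800 + 19*atan(t/2)/3900] = 2/(6*t**5 - 15*t**4 - 3*t**3 - 6*t**2 - 108*t + 216), which equals f(t).
F(9) = -16*log(15/2)/1575 + log(11)/420 + 2*log(6)/585 + 19*atan(9/2)/3900 + 17*log(85)/7800; F(5) = -16*log(7/2)/1575 + 2*log(2)/585 + log(7)/420 + 19*atan(5/2)/3900 + 17*log(29)/7800.
Integral = F(9) - F(5) = -16*log(15/2)/1575 - 17*log(29)/7800 - 19*atan(5/2)/3900 - log(7)/420 - 2*log(2)/585 + log(11)/420 + 2*log(6)/585 + 19*atan(9/2)/3900 + 17*log(85)/7800 + 16*log(7/2)/1575.

Antiderivative: F(t) = 2*log(t - 3)/585 - 16*log(t - 3/2)/1575 + log(t + 2)/420 + 17*log(t**2 + 4)/7800 + 19*atan(t/2)/3900; value = -16*log(15/2)/1575 - 17*log(29)/7800 - 19*atan(5/2)/3900 - log(7)/420 - 2*log(2)/585 + log(11)/420 + 2*log(6)/585 + 19*atan(9/2)/3900 + 17*log(85)/7800 + 16*log(7/2)/1575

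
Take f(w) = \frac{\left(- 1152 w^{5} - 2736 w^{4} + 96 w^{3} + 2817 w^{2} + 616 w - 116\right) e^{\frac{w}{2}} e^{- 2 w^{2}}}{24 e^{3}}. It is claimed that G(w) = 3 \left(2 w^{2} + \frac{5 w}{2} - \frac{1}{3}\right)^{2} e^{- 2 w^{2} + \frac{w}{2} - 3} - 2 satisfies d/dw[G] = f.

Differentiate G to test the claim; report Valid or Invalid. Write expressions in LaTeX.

d/dw[G] = \frac{\left(- 1152 w^{5} - 2736 w^{4} + 96 w^{3} + 2817 w^{2} + 616 w - 116\right) e^{\frac{w}{2}} e^{- 2 w^{2}}}{24 e^{3}}
This equals f(w) exactly, so the claim holds.

Valid - differentiating G returns exactly f.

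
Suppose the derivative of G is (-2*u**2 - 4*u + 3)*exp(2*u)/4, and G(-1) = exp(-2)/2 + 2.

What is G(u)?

G(u) = -u**2*exp(2*u)/4 - u*exp(2*u)/4 + exp(2*u)/2 + 2

Recognize the product-rule pattern: G'(u) = v'r + vr' with v = -u**2/4 - u/4 + 1/2, r = exp(2*u), so integration by parts undoes it.
A general antiderivative is (-u**2 - u + 2)*exp(2*u)/4 + C.
The condition gives C = exp(-2)/2 + 2 - (exp(-2)/2) = 2.
So G(u) = -u**2*exp(2*u)/4 - u*exp(2*u)/4 + exp(2*u)/2 + 2.
Check: d/du[-u**2*exp(2*u)/4 - u*exp(2*u)/4 + exp(2*u)/2 + 2] = -u**2*exp(2*u)/2 - u*exp(2*u) + 3*exp(2*u)/4, which equals G'(u).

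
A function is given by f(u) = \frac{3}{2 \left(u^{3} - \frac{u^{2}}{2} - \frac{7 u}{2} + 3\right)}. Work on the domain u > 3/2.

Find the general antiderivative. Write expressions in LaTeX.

Factor the denominator (\left(u - 1\right) \left(u + 2\right) \left(2 u - 3\right)) and decompose: f = \frac{12}{7 \left(2 u - 3\right)} + \frac{1}{7 \left(u + 2\right)} - \frac{1}{u - 1}; each piece integrates to a log, atan, or power term.
Check: d/du[\frac{6 \log{\left(u - \frac{3}{2} \right)}}{7} - \log{\left(u - 1 \right)} + \frac{\log{\left(u + 2 \right)}}{7}] = \frac{3}{2 u^{3} - u^{2} - 7 u + 6}, which equals f(u).

F(u) = \frac{6 \log{\left(u - \frac{3}{2} \right)}}{7} - \log{\left(u - 1 \right)} + \frac{\log{\left(u + 2 \right)}}{7} + C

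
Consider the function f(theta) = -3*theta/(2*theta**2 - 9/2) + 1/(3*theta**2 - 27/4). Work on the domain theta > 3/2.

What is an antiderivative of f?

An antiderivative is F(theta) = (-23*log(theta - 3/2) - 31*log(theta + 3/2))/36.

The denominator factors as 3*(2*theta - 3)*(2*theta + 3); partial fractions split f into directly integrable pieces: -31/(18*(2*theta + 3)) - 23/(18*(2*theta - 3)).
Check: d/dtheta[(-23*log(theta - 3/2) - 31*log(theta + 3/2))/36] = (4 - 18*theta)/(12*theta**2 - 27), which equals f(theta).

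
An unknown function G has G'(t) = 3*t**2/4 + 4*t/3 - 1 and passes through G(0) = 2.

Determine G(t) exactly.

G(t) = (3*t**3 + 8*t**2 - 12*t + 24)/12

Integrate term by term and add the pieces.
A general antiderivative is t**3/4 + 2*t**2/3 - t + C.
The condition gives C = 2 - (0) = 2.
So G(t) = (3*t**3 + 8*t**2 - 12*t + 24)/12.
Check: d/dt[(3*t**3 + 8*t**2 - 12*t + 24)/12] = 3*t**2/4 + 4*t/3 - 1 = G'(t).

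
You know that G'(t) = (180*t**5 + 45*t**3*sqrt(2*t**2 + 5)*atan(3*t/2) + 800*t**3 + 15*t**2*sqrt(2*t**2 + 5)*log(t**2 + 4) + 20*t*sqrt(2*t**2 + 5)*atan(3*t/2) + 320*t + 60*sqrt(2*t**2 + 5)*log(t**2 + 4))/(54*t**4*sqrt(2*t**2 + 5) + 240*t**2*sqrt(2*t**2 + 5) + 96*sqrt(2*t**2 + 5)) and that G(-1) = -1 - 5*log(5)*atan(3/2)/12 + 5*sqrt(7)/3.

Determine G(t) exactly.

A first test for any G(t): its t-derivative must equal the given G'(t).
A general antiderivative is 5*sqrt(2*t**2 + 5)/3 + 5*log(t**2 + 4)*atan(3*t/2)/12 + C.
The condition gives C = -1 - 5*log(5)*atan(3/2)/12 + 5*sqrt(7)/3 - (-5*log(5)*atan(3/2)/12 + 5*sqrt(7)/3) = -1.
So G(t) = 5*sqrt(2*t**2 + 5)/3 + 5*log(t**2 + 4)*atan(3*t/2)/12 - 1.
Check: d/dt[5*sqrt(2*t**2 + 5)/3 + 5*log(t**2 + 4)*atan(3*t/2)/12 - 1] = (180*t**5 + 45*t**3*sqrt(2*t**2 + 5)*atan(3*t/2) + 800*t**3 + 15*t**2*sqrt(2*t**2 + 5)*log(t**2 + 4) + 20*t*sqrt(2*t**2 + 5)*atan(3*t/2) + 320*t + 60*sqrt(2*t**2 + 5)*log(t**2 + 4))/(54*t**4*sqrt(2*t**2 + 5) + 240*t**2*sqrt(2*t**2 + 5) + 96*sqrt(2*t**2 + 5)) = G'(t).

G(t) = 5*sqrt(2*t**2 + 5)/3 + 5*log(t**2 + 4)*atan(3*t/2)/12 - 1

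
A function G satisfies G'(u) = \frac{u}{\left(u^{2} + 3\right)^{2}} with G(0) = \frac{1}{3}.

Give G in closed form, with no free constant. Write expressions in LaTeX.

G'(u) matches the chain-rule pattern g'(h)*h' with inner function h(u) = 2 u^{2} + 6; substituting w = h(u) collapses the integral.
A general antiderivative is - \frac{1}{2 u^{2} + 6} + C.
The condition gives C = \frac{1}{3} - (- \frac{1}{6}) = \frac{1}{2}.
So G(u) = \frac{1}{2} - \frac{1}{2 u^{2} + 6}.
Check: d/du[\frac{1}{2} - \frac{1}{2 u^{2} + 6}] = \frac{u}{u^{4} + 6 u^{2} + 9}, which equals G'(u).

G(u) = \frac{1}{2} - \frac{1}{2 u^{2} + 6}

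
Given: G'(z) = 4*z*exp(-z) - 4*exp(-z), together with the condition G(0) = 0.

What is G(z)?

G(z) = -4*z*exp(-z)

G'(z) has the shape u'v + uv' for u = -4*z and v = exp(-z) — it is the derivative of the product u*v.
A general antiderivative is -4*z*exp(-z) + C.
The condition gives C = 0 - (0) = 0.
So G(z) = -4*z*exp(-z).
Check: d/dz[-4*z*exp(-z)] = (4*z - 4)*exp(-z), which equals G'(z).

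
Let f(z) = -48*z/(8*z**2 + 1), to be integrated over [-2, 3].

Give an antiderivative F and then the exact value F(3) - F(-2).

f matches the chain-rule pattern g'(h)*h' with inner function h(z) = 4*z**2 + 1/2; substituting u = h(z) collapses the integral.
F(z) = -3*log(4*z**2 + 1/2) is an antiderivative of f.
Check: d/dz[-3*log(4*z**2 + 1/2)] = -48*z/(8*z**2 + 1) = f(z).
F(3) = -3*log(73/2); F(-2) = -3*log(33/2).
Integral = F(3) - F(-2) = -3*log(73/2) + 3*log(33/2).

Antiderivative: F(z) = -3*log(4*z**2 + 1/2); value = -3*log(73/2) + 3*log(33/2)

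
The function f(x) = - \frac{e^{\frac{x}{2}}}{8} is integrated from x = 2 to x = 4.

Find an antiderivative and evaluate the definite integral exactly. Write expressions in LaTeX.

Any candidate F(x) must reproduce f(x) exactly when differentiated.
F(x) = - \frac{e^{\frac{x}{2}}}{4} is an antiderivative of f.
Check: d/dx[- \frac{e^{\frac{x}{2}}}{4}] = - \frac{e^{\frac{x}{2}}}{8} = f(x).
F(4) = - \frac{e^{2}}{4}; F(2) = - \frac{e}{4}.
Integral = F(4) - F(2) = - \frac{e^{2}}{4} + \frac{e}{4}.

Antiderivative: F(x) = - \frac{e^{\frac{x}{2}}}{4}; value = - \frac{e^{2}}{4} + \frac{e}{4}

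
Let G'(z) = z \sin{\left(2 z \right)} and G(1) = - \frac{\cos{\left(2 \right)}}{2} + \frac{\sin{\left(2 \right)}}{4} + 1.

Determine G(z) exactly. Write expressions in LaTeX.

Whatever form G(z) takes, its d/dz must return the stated G'(z).
A general antiderivative is - \frac{z \cos{\left(2 z \right)}}{2} + \frac{\sin{\left(2 z \right)}}{4} + C.
The condition gives C = - \frac{\cos{\left(2 \right)}}{2} + \frac{\sin{\left(2 \right)}}{4} + 1 - (- \frac{\cos{\left(2 \right)}}{2} + \frac{\sin{\left(2 \right)}}{4}) = 1.
So G(z) = - \frac{2 z \cos{\left(2 z \right)} - \sin{\left(2 z \right)} - 4}{4}.
Check: d/dz[- \frac{2 z \cos{\left(2 z \right)} - \sin{\left(2 z \right)} - 4}{4}] = z \sin{\left(2 z \right)} = G'(z).

G(z) = - \frac{2 z \cos{\left(2 z \right)} - \sin{\left(2 z \right)} - 4}{4}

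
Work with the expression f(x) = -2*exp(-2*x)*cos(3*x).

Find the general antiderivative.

F(x) = 2*(-3*sin(3*x) + 2*cos(3*x))*exp(-2*x)/13 + C

Since d/dx undoes antidifferentiation here, F'(x) = f(x) is required of F(x).
Check: d/dx[2*(-3*sin(3*x) + 2*cos(3*x))*exp(-2*x)/13] = -2*exp(-2*x)*cos(3*x) = f(x).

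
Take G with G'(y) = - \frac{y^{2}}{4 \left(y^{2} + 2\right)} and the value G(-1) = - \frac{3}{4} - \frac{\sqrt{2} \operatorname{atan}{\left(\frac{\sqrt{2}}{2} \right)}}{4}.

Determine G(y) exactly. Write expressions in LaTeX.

G(y) = \frac{- y + \sqrt{2} \operatorname{atan}{\left(\frac{\sqrt{2} y}{2} \right)} - 4}{4}

Differentiate the proposed G(y) back; it has to land on the given G'(y).
A general antiderivative is - \frac{y}{4} + \frac{\sqrt{2} \operatorname{atan}{\left(\frac{\sqrt{2} y}{2} \right)}}{4} + C.
The condition gives C = - \frac{3}{4} - \frac{\sqrt{2} \operatorname{atan}{\left(\frac{\sqrt{2}}{2} \right)}}{4} - (- \frac{\sqrt{2} \operatorname{atan}{\left(\frac{\sqrt{2}}{2} \right)}}{4} + \frac{1}{4}) = -1.
So G(y) = \frac{- y + \sqrt{2} \operatorname{atan}{\left(\frac{\sqrt{2} y}{2} \right)} - 4}{4}.
Check: d/dy[\frac{- y + \sqrt{2} \operatorname{atan}{\left(\frac{\sqrt{2} y}{2} \right)} - 4}{4}] = - \frac{y^{2}}{4 y^{2} + 8}, which equals G'(y).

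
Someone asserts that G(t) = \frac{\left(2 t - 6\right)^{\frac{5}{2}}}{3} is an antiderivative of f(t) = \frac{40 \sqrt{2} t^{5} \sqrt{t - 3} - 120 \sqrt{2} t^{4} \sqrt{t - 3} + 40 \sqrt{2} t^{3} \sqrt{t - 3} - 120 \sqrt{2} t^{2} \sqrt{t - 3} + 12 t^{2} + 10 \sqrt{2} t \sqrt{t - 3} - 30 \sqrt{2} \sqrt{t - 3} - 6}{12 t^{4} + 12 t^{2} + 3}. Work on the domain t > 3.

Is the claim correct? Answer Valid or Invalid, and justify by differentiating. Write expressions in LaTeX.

Invalid: d/dt[G] - f = \frac{2 - 4 t^{2}}{4 t^{4} + 4 t^{2} + 1}, which is not 0.

d/dt[G] = \frac{10 \sqrt{2} t \sqrt{t - 3}}{3} - 10 \sqrt{2} \sqrt{t - 3}
d/dt[G] - f(t) = \frac{2 - 4 t^{2}}{4 t^{4} + 4 t^{2} + 1} != 0.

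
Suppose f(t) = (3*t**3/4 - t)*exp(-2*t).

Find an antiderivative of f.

An antiderivative is F(t) = (-12*t**3 - 18*t**2 - 2*t - 1)*exp(-2*t)/32.

Recognize the product-rule pattern: f = u'v + uv' with u = -3*t**3/8 - 9*t**2/16 - t/16 - 1/32, v = exp(-2*t), so integration by parts undoes it.
Check: d/dt[(-12*t**3 - 18*t**2 - 2*t - 1)*exp(-2*t)/32] = (3*t**3 - 4*t)*exp(-2*t)/4, which equals f(t).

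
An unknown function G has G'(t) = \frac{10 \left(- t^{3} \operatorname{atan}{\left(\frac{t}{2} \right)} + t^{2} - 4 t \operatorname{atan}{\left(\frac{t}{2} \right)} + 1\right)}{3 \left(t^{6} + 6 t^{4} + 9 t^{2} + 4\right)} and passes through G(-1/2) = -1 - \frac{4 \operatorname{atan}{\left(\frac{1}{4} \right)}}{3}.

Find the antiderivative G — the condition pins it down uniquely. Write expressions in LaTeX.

G(t) = \frac{- 3 t^{2} + 5 \operatorname{atan}{\left(\frac{t}{2} \right)} - 3}{3 t^{2} + 3}

Recognize the product-rule pattern: G'(t) = u'v + uv' with u = \frac{20}{3 \left(4 t^{2} + 4\right)}, v = \operatorname{atan}{\left(\frac{t}{2} \right)}, so integration by parts undoes it.
A general antiderivative is \frac{20 \operatorname{atan}{\left(\frac{t}{2} \right)}}{3 \left(4 t^{2} + 4\right)} + C.
The condition gives C = -1 - \frac{4 \operatorname{atan}{\left(\frac{1}{4} \right)}}{3} - (- \frac{4 \operatorname{atan}{\left(\frac{1}{4} \right)}}{3}) = -1.
So G(t) = \frac{- 3 t^{2} + 5 \operatorname{atan}{\left(\frac{t}{2} \right)} - 3}{3 t^{2} + 3}.
Check: d/dt[\frac{- 3 t^{2} + 5 \operatorname{atan}{\left(\frac{t}{2} \right)} - 3}{3 t^{2} + 3}] = \frac{- 10 t^{3} \operatorname{atan}{\left(\frac{t}{2} \right)} + 10 t^{2} - 40 t \operatorname{atan}{\left(\frac{t}{2} \right)} + 10}{3 t^{6} + 18 t^{4} + 27 t^{2} + 12}, which equals G'(t).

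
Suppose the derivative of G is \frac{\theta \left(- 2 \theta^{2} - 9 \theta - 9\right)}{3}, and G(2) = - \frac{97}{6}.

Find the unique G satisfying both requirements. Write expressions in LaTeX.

G'(\theta) matches the chain-rule pattern g'(h)*h' with inner function h(\theta) = \frac{\theta^{2}}{2} + \frac{3 \theta}{2}; substituting u = h(\theta) collapses the integral.
A general antiderivative is - \frac{2 \left(\frac{\theta^{2}}{2} + \frac{3 \theta}{2}\right)^{2}}{3} + C.
The condition gives C = - \frac{97}{6} - (- \frac{50}{3}) = \frac{1}{2}.
So G(\theta) = \frac{- \theta^{2} \left(\theta + 3\right)^{2} + 3}{6}.
Check: d/d\theta[\frac{- \theta^{2} \left(\theta + 3\right)^{2} + 3}{6}] = - \frac{2 \theta^{3}}{3} - 3 \theta^{2} - 3 \theta, which equals G'(\theta).

G(\theta) = \frac{- \theta^{2} \left(\theta + 3\right)^{2} + 3}{6}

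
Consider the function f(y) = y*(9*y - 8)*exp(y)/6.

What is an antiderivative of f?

An antiderivative is F(y) = 3*y**2*exp(y)/2 - 13*y*exp(y)/3 + 13*exp(y)/3.

Recognize the product-rule pattern: f = u'v + uv' with u = 3*y**2/2 - 13*y/3 + 13/3, v = exp(y), so integration by parts undoes it.
Check: d/dy[3*y**2*exp(y)/2 - 13*y*exp(y)/3 + 13*exp(y)/3] = 3*y**2*exp(y)/2 - 4*y*exp(y)/3, which equals f(y).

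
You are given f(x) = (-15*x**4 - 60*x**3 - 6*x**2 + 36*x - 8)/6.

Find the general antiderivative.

F(x) = -x**5/2 - 5*x**4/2 - x**3/3 + 3*x**2 - 4*x/3 + C

Since d/dx undoes antidifferentiation here, F'(x) = f(x) is required of F(x).
Check: d/dx[-x**5/2 - 5*x**4/2 - x**3/3 + 3*x**2 - 4*x/3] = -5*x**4/2 - 10*x**3 - x**2 + 6*x - 4/3, which equals f(x).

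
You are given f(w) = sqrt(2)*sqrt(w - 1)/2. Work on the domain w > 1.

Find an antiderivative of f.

An antiderivative is F(w) = 4*(w/2 - 1/2)**(3/2)/3.

Check any antiderivative F(w) by computing F'(w) and comparing it with f(w).
Check: d/dw[4*(w/2 - 1/2)**(3/2)/3] = sqrt(2)*sqrt(w - 1)/2 = f(w).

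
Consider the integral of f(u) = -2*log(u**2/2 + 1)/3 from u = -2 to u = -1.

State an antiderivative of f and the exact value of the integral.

For F(u) to be correct the identity F'(u) - f(u) = 0 must hold.
F(u) = -2*(u*log(u**2/2 + 1) - 2*u + 2*sqrt(2)*atan(sqrt(2)*u/2))/3 is an antiderivative of f.
Check: d/du[-2*(u*log(u**2/2 + 1) - 2*u + 2*sqrt(2)*atan(sqrt(2)*u/2))/3] = -2*log(u**2/2 + 1)/3 = f(u).
F(-1) = -4/3 + 2*log(3/2)/3 + 4*sqrt(2)*atan(sqrt(2)/2)/3; F(-2) = -8/3 + 4*log(3)/3 + 4*sqrt(2)*atan(sqrt(2))/3.
Integral = F(-1) - F(-2) = -4*sqrt(2)*atan(sqrt(2))/3 - 4*log(3)/3 + 2*log(3/2)/3 + 4*sqrt(2)*atan(sqrt(2)/2)/3 + 4/3.

Antiderivative: F(u) = -2*(u*log(u**2/2 + 1) - 2*u + 2*sqrt(2)*atan(sqrt(2)*u/2))/3; value = -4*sqrt(2)*atan(sqrt(2))/3 - 4*log(3)/3 + 2*log(3/2)/3 + 4*sqrt(2)*atan(sqrt(2)/2)/3 + 4/3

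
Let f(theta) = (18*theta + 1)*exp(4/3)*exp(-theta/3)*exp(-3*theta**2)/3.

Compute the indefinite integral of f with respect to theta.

f matches the chain-rule pattern g'(h)*h' with inner function h(theta) = -3*theta**2 - theta/3 + 4/3; substituting u = h(theta) collapses the integral.
Check: d/dtheta[-exp(-3*theta**2 - theta/3 + 4/3)] = (18*theta + 1)*exp(4/3)*exp(-theta/3)*exp(-3*theta**2)/3 = f(theta).

F(theta) = -exp(-3*theta**2 - theta/3 + 4/3) + C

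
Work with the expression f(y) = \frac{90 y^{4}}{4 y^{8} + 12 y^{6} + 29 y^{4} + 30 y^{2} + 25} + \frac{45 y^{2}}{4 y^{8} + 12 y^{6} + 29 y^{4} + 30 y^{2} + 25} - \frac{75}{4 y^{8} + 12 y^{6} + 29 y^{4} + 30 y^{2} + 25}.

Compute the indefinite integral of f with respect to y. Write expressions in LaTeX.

F(y) = - \frac{5 y}{\frac{2 y^{4}}{3} + y^{2} + \frac{5}{3}} + C

Recognize the product-rule pattern: f = u'v + uv' with u = - 5 y, v = \frac{1}{\frac{2 y^{4}}{3} + y^{2} + \frac{5}{3}}, so integration by parts undoes it.
Check: d/dy[- \frac{5 y}{\frac{2 y^{4}}{3} + y^{2} + \frac{5}{3}}] = \frac{90 y^{4} + 45 y^{2} - 75}{4 y^{8} + 12 y^{6} + 29 y^{4} + 30 y^{2} + 25}, which equals f(y).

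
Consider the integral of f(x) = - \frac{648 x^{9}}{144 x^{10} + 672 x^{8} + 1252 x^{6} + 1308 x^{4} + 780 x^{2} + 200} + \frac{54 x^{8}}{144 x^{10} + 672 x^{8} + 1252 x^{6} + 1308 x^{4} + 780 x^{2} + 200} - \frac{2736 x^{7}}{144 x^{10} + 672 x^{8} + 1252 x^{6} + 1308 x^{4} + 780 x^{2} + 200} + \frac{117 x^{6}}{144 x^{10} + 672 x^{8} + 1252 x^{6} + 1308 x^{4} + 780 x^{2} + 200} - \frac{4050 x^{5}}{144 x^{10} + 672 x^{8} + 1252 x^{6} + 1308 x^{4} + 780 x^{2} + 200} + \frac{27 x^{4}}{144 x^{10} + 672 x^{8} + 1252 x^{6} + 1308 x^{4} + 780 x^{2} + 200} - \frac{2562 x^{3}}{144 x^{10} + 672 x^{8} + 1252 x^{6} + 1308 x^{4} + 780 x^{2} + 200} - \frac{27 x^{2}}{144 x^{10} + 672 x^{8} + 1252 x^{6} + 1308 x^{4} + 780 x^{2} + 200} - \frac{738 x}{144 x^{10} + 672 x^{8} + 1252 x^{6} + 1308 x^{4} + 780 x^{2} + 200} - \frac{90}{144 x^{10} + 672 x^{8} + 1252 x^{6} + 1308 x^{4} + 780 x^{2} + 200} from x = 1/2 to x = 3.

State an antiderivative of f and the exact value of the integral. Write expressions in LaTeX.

The integrand splits into summands that can be handled one at a time.
F(x) = \frac{1 - \frac{3 x}{4}}{2 x^{2} + \frac{5}{3}} - \frac{\log{\left(x^{2} + 2 \right)}}{4} - \log{\left(2 x^{4} + 2 x^{2} + 2 \right)} is an antiderivative of f.
Check: d/dx[\frac{1 - \frac{3 x}{4}}{2 x^{2} + \frac{5}{3}} - \frac{\log{\left(x^{2} + 2 \right)}}{4} - \log{\left(2 x^{4} + 2 x^{2} + 2 \right)}] = \frac{- 648 x^{9} + 54 x^{8} - 2736 x^{7} + 117 x^{6} - 4050 x^{5} + 27 x^{4} - 2562 x^{3} - 27 x^{2} - 738 x - 90}{144 x^{10} + 672 x^{8} + 1252 x^{6} + 1308 x^{4} + 780 x^{2} + 200}, which equals f(x).
F(3) = - \log{\left(182 \right)} - \frac{\log{\left(11 \right)}}{4} - \frac{15}{236}; F(1/2) = - \log{\left(\frac{21}{8} \right)} - \frac{\log{\left(\frac{9}{4} \right)}}{4} + \frac{15}{52}.
Integral = F(3) - F(1/2) = - \log{\left(182 \right)} - \frac{\log{\left(11 \right)}}{4} - \frac{270}{767} + \frac{\log{\left(\frac{9}{4} \right)}}{4} + \log{\left(\frac{21}{8} \right)}.

Antiderivative: F(x) = \frac{1 - \frac{3 x}{4}}{2 x^{2} + \frac{5}{3}} - \frac{\log{\left(x^{2} + 2 \right)}}{4} - \log{\left(2 x^{4} + 2 x^{2} + 2 \right)}; value = - \log{\left(182 \right)} - \frac{\log{\left(11 \right)}}{4} - \frac{270}{767} + \frac{\log{\left(\frac{9}{4} \right)}}{4} + \log{\left(\frac{21}{8} \right)}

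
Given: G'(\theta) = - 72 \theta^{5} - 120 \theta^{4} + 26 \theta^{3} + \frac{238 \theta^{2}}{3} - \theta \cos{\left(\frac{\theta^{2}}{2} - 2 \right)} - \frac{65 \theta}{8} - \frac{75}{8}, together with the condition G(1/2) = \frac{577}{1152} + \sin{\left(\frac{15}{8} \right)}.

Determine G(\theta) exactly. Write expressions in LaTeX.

Integrate term by term and add the pieces.
A general antiderivative is \frac{3 \left(- 2 \theta^{2} - \frac{4 \theta}{3} + \frac{5}{4}\right)^{3}}{2} - \sin{\left(\frac{\theta^{2}}{2} - 2 \right)} + C.
The condition gives C = \frac{577}{1152} + \sin{\left(\frac{15}{8} \right)} - (\frac{1}{1152} + \sin{\left(\frac{15}{8} \right)}) = \frac{1}{2}.
So G(\theta) = - 12 \theta^{6} - 24 \theta^{5} + \frac{13 \theta^{4}}{2} + \frac{238 \theta^{3}}{9} - \frac{65 \theta^{2}}{16} - \frac{75 \theta}{8} - \sin{\left(\frac{\theta^{2}}{2} - 2 \right)} + \frac{439}{128}.
Check: d/d\theta[- 12 \theta^{6} - 24 \theta^{5} + \frac{13 \theta^{4}}{2} + \frac{238 \theta^{3}}{9} - \frac{65 \theta^{2}}{16} - \frac{75 \theta}{8} - \sin{\left(\frac{\theta^{2}}{2} - 2 \right)} + \frac{439}{128}] = - 72 \theta^{5} - 120 \theta^{4} + 26 \theta^{3} + \frac{238 \theta^{2}}{3} - \theta \cos{\left(\frac{\theta^{2}}{2} - 2 \right)} - \frac{65 \theta}{8} - \frac{75}{8} = G'(\theta).

G(\theta) = - 12 \theta^{6} - 24 \theta^{5} + \frac{13 \theta^{4}}{2} + \frac{238 \theta^{3}}{9} - \frac{65 \theta^{2}}{16} - \frac{75 \theta}{8} - \sin{\left(\frac{\theta^{2}}{2} - 2 \right)} + \frac{439}{128}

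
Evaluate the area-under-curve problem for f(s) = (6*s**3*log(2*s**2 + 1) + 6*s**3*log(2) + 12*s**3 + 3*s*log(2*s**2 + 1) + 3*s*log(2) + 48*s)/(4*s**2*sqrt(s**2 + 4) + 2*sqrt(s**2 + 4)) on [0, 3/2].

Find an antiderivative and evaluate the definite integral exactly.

Antiderivative: F(s) = 3*sqrt(s**2 + 4)*log(4*s**2 + 2)/2; value = -3*log(2) + 15*log(11)/4

f has the shape u'v + uv' for u = 3*sqrt(s**2 + 4)/2 and v = log(4*s**2 + 2) — it is the derivative of the product u*v.
F(s) = 3*sqrt(s**2 + 4)*log(4*s**2 + 2)/2 is an antiderivative of f.
Check: d/ds[3*sqrt(s**2 + 4)*log(4*s**2 + 2)/2] = (6*s**3*log(2*s**2 + 1) + 6*s**3*log(2) + 12*s**3 + 3*s*log(2*s**2 + 1) + 3*s*log(2) + 48*s)/(4*s**2*sqrt(s**2 + 4) + 2*sqrt(s**2 + 4)) = f(s).
F(3/2) = 15*log(11)/4; F(0) = 3*log(2).
Integral = F(3/2) - F(0) = -3*log(2) + 15*log(11)/4.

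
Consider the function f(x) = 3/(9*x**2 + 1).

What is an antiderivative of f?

Check any antiderivative F(x) by computing F'(x) and comparing it with f(x).
Check: d/dx[atan(3*x)] = 3/(9*x**2 + 1) = f(x).

An antiderivative is F(x) = atan(3*x).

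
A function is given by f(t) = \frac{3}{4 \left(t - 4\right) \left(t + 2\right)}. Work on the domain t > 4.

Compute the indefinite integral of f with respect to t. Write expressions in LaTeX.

Factor the denominator (4 \left(t - 4\right) \left(t + 2\right)) and decompose: f = - \frac{1}{8 \left(t + 2\right)} + \frac{1}{8 \left(t - 4\right)}; each piece integrates to a log, atan, or power term.
Check: d/dt[\frac{\log{\left(t - 4 \right)} - \log{\left(t + 2 \right)}}{8}] = \frac{3}{4 t^{2} - 8 t - 32}, which equals f(t).

F(t) = \frac{\log{\left(t - 4 \right)} - \log{\left(t + 2 \right)}}{8} + C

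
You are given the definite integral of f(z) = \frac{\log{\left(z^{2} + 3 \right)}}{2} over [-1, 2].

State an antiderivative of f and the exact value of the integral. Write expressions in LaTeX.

Antiderivative: F(z) = \frac{z \log{\left(z^{2} + 3 \right)} - 2 z + 2 \sqrt{3} \operatorname{atan}{\left(\frac{\sqrt{3} z}{3} \right)}}{2}; value = -3 + \frac{\log{\left(4 \right)}}{2} + \frac{\sqrt{3} \pi}{6} + \sqrt{3} \operatorname{atan}{\left(\frac{2 \sqrt{3}}{3} \right)} + \log{\left(7 \right)}

Recover f(z) by differentiating a candidate F(z); any mismatch rules it out.
F(z) = \frac{z \log{\left(z^{2} + 3 \right)} - 2 z + 2 \sqrt{3} \operatorname{atan}{\left(\frac{\sqrt{3} z}{3} \right)}}{2} is an antiderivative of f.
Check: d/dz[\frac{z \log{\left(z^{2} + 3 \right)} - 2 z + 2 \sqrt{3} \operatorname{atan}{\left(\frac{\sqrt{3} z}{3} \right)}}{2}] = \frac{\log{\left(z^{2} + 3 \right)}}{2} = f(z).
F(2) = -2 + \sqrt{3} \operatorname{atan}{\left(\frac{2 \sqrt{3}}{3} \right)} + \log{\left(7 \right)}; F(-1) = - \frac{\sqrt{3} \pi}{6} - \frac{\log{\left(4 \right)}}{2} + 1.
Integral = F(2) - F(-1) = -3 + \frac{\log{\left(4 \right)}}{2} + \frac{\sqrt{3} \pi}{6} + \sqrt{3} \operatorname{atan}{\left(\frac{2 \sqrt{3}}{3} \right)} + \log{\left(7 \right)}.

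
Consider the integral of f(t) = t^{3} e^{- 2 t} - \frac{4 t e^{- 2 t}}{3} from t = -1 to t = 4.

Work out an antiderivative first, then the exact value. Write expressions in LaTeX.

Antiderivative: F(t) = - \frac{\left(12 t^{3} + 18 t^{2} + 2 t + 1\right) e^{- 2 t}}{24}; value = - \frac{355}{8 e^{8}} + \frac{5 e^{2}}{24}

Recognize the product-rule pattern: f = u'v + uv' with u = - \frac{t^{3}}{2} - \frac{3 t^{2}}{4} - \frac{t}{12} - \frac{1}{24}, v = e^{- 2 t}, so integration by parts undoes it.
F(t) = - \frac{\left(12 t^{3} + 18 t^{2} + 2 t + 1\right) e^{- 2 t}}{24} is an antiderivative of f.
Check: d/dt[- \frac{\left(12 t^{3} + 18 t^{2} + 2 t + 1\right) e^{- 2 t}}{24}] = \frac{\left(3 t^{3} - 4 t\right) e^{- 2 t}}{3}, which equals f(t).
F(4) = - \frac{355}{8 e^{8}}; F(-1) = - \frac{5 e^{2}}{24}.
Integral = F(4) - F(-1) = - \frac{355}{8 e^{8}} + \frac{5 e^{2}}{24}.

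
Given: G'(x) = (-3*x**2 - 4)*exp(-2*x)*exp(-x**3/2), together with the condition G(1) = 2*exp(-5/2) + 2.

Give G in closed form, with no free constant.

G'(x) matches the chain-rule pattern g'(h)*h' with inner function h(x) = -x**3/2 - 2*x; substituting u = h(x) collapses the integral.
A general antiderivative is 2*exp(-x**3/2 - 2*x) + C.
The condition gives C = 2*exp(-5/2) + 2 - (2*exp(-5/2)) = 2.
So G(x) = 2*exp(-x**3/2 - 2*x) + 2.
Check: d/dx[2*exp(-x**3/2 - 2*x) + 2] = (-3*x**2 - 4)*exp(-2*x)*exp(-x**3/2) = G'(x).

G(x) = 2*exp(-x**3/2 - 2*x) + 2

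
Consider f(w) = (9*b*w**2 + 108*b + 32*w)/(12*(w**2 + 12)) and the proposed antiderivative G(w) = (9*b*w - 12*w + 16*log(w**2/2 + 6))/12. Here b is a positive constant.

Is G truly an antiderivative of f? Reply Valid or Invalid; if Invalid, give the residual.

Invalid: d/dw[G] - f = -1, which is not 0.

d/dw[G] = (9*b*w**2 + 108*b - 12*w**2 + 32*w - 144)/(12*w**2 + 144)
d/dw[G] - f(w) = -1 != 0.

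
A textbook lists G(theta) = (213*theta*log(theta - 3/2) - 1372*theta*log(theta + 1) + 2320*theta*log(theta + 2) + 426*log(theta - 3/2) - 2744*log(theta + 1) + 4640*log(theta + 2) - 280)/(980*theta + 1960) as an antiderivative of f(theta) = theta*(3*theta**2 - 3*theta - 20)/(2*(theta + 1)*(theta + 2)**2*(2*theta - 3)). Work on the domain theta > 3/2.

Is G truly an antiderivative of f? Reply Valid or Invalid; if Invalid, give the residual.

Invalid: d/dtheta[G] - f = 213/(490*theta - 735), which is not 0.

d/dtheta[G] = (1161*theta**3 + 1395*theta**2 - 1492*theta + 1704)/(980*theta**4 + 3430*theta**3 + 490*theta**2 - 7840*theta - 5880)
d/dtheta[G] - f(theta) = 213/(490*theta - 735) != 0.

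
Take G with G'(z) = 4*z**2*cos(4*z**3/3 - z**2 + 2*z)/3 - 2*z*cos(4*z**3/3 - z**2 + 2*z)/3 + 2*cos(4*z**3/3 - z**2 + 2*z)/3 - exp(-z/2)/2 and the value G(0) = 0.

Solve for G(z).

Integrate term by term and add the pieces.
A general antiderivative is sin(4*z**3/3 - z**2 + 2*z)/3 + exp(-z/2) + C.
The condition gives C = 0 - (1) = -1.
So G(z) = (exp(z/2)*sin(4*z**3/3 - z**2 + 2*z) - 3*exp(z/2) + 3)*exp(-z/2)/3.
Check: d/dz[(exp(z/2)*sin(4*z**3/3 - z**2 + 2*z) - 3*exp(z/2) + 3)*exp(-z/2)/3] = (8*z**2*exp(z/2)*cos(4*z**3/3 - z**2 + 2*z) - 4*z*exp(z/2)*cos(4*z**3/3 - z**2 + 2*z) + 4*exp(z/2)*cos(4*z**3/3 - z**2 + 2*z) - 3)*exp(-z/2)/6, which equals G'(z).

G(z) = (exp(z/2)*sin(4*z**3/3 - z**2 + 2*z) - 3*exp(z/2) + 3)*exp(-z/2)/3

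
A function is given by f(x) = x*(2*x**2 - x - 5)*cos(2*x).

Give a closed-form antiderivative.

An antiderivative is F(x) = (4*x**3*sin(2*x) - 2*x**2*sin(2*x) + 6*x**2*cos(2*x) - 16*x*sin(2*x) - 2*x*cos(2*x) + sin(2*x) - 8*cos(2*x))/4.

A first test for any F(x): its x-derivative must equal f(x) identically.
Check: d/dx[(4*x**3*sin(2*x) - 2*x**2*sin(2*x) + 6*x**2*cos(2*x) - 16*x*sin(2*x) - 2*x*cos(2*x) + sin(2*x) - 8*cos(2*x))/4] = 2*x**3*cos(2*x) - x**2*cos(2*x) - 5*x*cos(2*x), which equals f(x).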